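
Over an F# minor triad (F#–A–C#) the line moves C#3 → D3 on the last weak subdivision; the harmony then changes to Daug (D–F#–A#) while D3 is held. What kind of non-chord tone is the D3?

D3 is an anticipation.

The harmony at that moment is F# minor triad (F#, A, C#); D3 is not a chord tone.
It is approached by step up from C#3 and then sustained as the same pitch into the next harmony.
Arriving early and becoming a chord tone when the harmony changes — an anticipation.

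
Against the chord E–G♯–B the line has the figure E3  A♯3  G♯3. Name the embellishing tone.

A♯3 is an appoggiatura.

The harmony at that moment is E major triad (E, G♯, B); A♯3 is not a chord tone.
It is approached by leap up from E3 and left by step down to G♯3.
Leap in, step out — an appoggiatura.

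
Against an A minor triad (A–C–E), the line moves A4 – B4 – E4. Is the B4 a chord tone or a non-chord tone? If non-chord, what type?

Non-chord tone — an escape tone.

The harmony at that moment is A minor triad (A, C, E); B4 is not a chord tone.
It is approached by step up from A4 and left by leap down to E4.
Step in, leap out — an escape tone.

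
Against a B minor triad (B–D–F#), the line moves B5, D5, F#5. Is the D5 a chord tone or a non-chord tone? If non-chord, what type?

Chord tone (the third of B minor triad).

B minor triad contains B, D, F#; D is the third, so it is a chord tone.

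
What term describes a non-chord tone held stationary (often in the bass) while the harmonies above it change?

Approach: none. Departure: none — a single pitch is sustained while the chords change around it, passing through harmonies that do not contain it.
No melodic motion at all; the dissonance is created entirely by the moving harmonies against the stationary note — a pedal tone (pedal point).

Pedal tone.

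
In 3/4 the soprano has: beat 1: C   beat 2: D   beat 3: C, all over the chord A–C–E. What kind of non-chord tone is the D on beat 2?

The harmony at that moment is A minor triad (A, C, E); D is not a chord tone.
It is approached by step up from C and left by step down to C.
Step away and step back to the same note — a neighbor tone (upper neighbor).

Upper neighbor tone.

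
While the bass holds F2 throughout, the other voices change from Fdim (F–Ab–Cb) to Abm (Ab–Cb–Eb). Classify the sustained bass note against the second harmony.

The harmony at that moment is Ab minor triad (Ab, Cb, Eb); F2 is not a chord tone.
It is held over (the same pitch as the preceding F2) and then sustained as the same pitch into the next harmony.
Sustained through a change of harmony — a pedal tone.

Pedal tone (pedal point).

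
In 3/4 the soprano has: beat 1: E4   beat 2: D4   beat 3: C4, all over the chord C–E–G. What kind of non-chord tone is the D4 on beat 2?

Passing tone.

The harmony at that moment is C major triad (C, E, G); D4 is not a chord tone.
It is approached by step down from E4 and left by step down to C4.
Step in, step out in the same direction — a passing tone.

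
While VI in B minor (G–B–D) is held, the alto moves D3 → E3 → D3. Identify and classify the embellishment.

The harmony at that moment is G major triad (G, B, D); E3 is not a chord tone.
It is approached by step up from D3 and left by step down to D3.
Step away and step back to the same note — a neighbor tone (upper neighbor).

E3 is a neighbor tone.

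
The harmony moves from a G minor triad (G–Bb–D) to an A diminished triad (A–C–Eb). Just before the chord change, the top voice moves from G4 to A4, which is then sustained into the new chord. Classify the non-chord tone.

A4 is an anticipation.

The harmony at that moment is G minor triad (G, Bb, D); A4 is not a chord tone.
It is approached by step up from G4 and then sustained as the same pitch into the next harmony.
Arriving early and becoming a chord tone when the harmony changes — an anticipation.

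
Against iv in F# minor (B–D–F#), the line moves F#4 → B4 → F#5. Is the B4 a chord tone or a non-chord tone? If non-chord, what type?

Chord tone (the root of B minor triad).

B minor triad contains B, D, F#; B is the root, so it is a chord tone.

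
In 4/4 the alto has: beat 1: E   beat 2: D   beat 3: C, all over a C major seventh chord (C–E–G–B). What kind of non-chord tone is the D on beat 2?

The harmony at that moment is C major seventh chord (C, E, G, B); D is not a chord tone.
It is approached by step down from E and left by step down to C.
Step in, step out in the same direction — a passing tone.

Passing tone.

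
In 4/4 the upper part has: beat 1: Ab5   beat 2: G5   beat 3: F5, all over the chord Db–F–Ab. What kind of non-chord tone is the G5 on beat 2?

Passing tone.

The harmony at that moment is Db major triad (Db, F, Ab); G5 is not a chord tone.
It is approached by step down from Ab5 and left by step down to F5.
Step in, step out in the same direction — a passing tone.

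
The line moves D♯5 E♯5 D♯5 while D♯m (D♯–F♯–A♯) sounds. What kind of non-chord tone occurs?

The harmony at that moment is D♯ minor triad (D♯, F♯, A♯); E♯5 is not a chord tone.
It is approached by step up from D♯5 and left by step down to D♯5.
Step away and step back to the same note — a neighbor tone (upper neighbor).

E♯5 is a neighbor tone.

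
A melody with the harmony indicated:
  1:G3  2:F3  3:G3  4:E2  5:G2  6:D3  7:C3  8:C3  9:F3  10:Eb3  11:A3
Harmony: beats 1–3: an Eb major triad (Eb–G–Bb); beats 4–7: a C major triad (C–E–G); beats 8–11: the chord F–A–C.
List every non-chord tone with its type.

The harmony at that moment is Eb major triad (Eb, G, Bb); F3 is not a chord tone.
It is approached by step down from G3 and left by step up to G3.
Step away and step back to the same note — a neighbor tone (lower neighbor).
The harmony at that moment is C major triad (C, E, G); D3 is not a chord tone.
It is approached by leap up from G2 and left by step down to C3.
Leap in, step out — an appoggiatura.
The harmony at that moment is F major triad (F, A, C); Eb3 is not a chord tone.
It is approached by step down from F3 and left by leap up to A3.
Step in, leap out — an escape tone.

F3 (beat 2) — neighbor tone; D3 (beat 6) — appoggiatura; Eb3 (beat 10) — escape tone.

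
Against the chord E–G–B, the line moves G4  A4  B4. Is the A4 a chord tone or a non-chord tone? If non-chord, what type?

The harmony at that moment is E minor triad (E, G, B); A4 is not a chord tone.
It is approached by step up from G4 and left by step up to B4.
Step in, step out in the same direction — a passing tone.

Non-chord tone — a passing tone.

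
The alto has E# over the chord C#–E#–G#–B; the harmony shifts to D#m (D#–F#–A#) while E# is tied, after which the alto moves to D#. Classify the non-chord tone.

The harmony at that moment is D# minor triad (D#, F#, A#); E# is not a chord tone.
It is held over (the same pitch as the preceding E#) and left by step down to D#.
Held over from the previous chord and resolving down by step — a suspension.

E# is a suspension.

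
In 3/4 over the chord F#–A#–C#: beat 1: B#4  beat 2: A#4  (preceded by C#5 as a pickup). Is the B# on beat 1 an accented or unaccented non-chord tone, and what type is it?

The harmony at that moment is F# major triad (F#, A#, C#); B#4 is not a chord tone.
It is approached by step down from C#5 and left by step down to A#4.
Step in, step out in the same direction — a passing tone.
It falls on the downbeat, so it is accented.

Accented passing tone.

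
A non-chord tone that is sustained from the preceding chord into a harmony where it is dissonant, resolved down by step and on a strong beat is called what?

Suspension.

Approach: by preparation — the pitch is first a chord tone, then held (tied or repeated) while the harmony changes under it. Departure: down by step. Metric position: strong.
A prepared dissonance that resolves downward by step — a suspension. (The same figure resolving upward would be a retardation.)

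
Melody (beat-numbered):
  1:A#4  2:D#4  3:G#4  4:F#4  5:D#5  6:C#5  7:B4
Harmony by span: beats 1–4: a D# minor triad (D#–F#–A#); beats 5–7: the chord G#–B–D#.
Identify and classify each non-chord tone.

G#4 (beat 3) — appoggiatura; C#5 (beat 6) — passing tone.

The harmony at that moment is D# minor triad (D#, F#, A#); G#4 is not a chord tone.
It is approached by leap up from D#4 and left by step down to F#4.
Leap in, step out — an appoggiatura.
The harmony at that moment is G# minor triad (G#, B, D#); C#5 is not a chord tone.
It is approached by step down from D#5 and left by step down to B4.
Step in, step out in the same direction — a passing tone.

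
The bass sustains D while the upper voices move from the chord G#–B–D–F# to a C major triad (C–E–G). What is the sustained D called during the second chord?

The harmony at that moment is C major triad (C, E, G); D is not a chord tone.
It is held over (the same pitch as the preceding D) and then sustained as the same pitch into the next harmony.
Sustained through a change of harmony — a pedal tone.

Pedal tone (pedal point).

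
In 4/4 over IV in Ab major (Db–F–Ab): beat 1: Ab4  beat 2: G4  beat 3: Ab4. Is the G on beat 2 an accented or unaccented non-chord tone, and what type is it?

Unaccented neighbor tone.

The harmony at that moment is Db major triad (Db, F, Ab); G4 is not a chord tone.
It is approached by step down from Ab4 and left by step up to Ab4.
Step away and step back to the same note — a neighbor tone (lower neighbor).
It falls on a weak beat, so it is unaccented.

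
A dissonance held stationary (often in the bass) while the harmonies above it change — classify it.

Approach: none. Departure: none — a single pitch is sustained while the chords change around it, passing through harmonies that do not contain it.
No melodic motion at all; the dissonance is created entirely by the moving harmonies against the stationary note — a pedal tone (pedal point).

Pedal tone.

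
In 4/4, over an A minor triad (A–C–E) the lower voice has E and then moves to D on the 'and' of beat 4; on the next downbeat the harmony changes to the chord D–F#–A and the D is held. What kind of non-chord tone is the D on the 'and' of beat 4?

Anticipation.

The harmony at that moment is A minor triad (A, C, E); D is not a chord tone.
It is approached by step down from E and then sustained as the same pitch into the next harmony.
Arriving early and becoming a chord tone when the harmony changes — an anticipation.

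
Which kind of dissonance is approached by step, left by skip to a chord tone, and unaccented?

Approach: by step. Departure: by leap. Metric position: weak.
Step in, leap out, from a weak position — an escape tone (échappée). (It is the mirror image of the appoggiatura, which leaps in and steps out on a strong beat.)

Escape tone.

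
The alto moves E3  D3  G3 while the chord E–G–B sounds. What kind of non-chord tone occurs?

D3 is an escape tone.

The harmony at that moment is E minor triad (E, G, B); D3 is not a chord tone.
It is approached by step down from E3 and left by leap up to G3.
Step in, leap out — an escape tone.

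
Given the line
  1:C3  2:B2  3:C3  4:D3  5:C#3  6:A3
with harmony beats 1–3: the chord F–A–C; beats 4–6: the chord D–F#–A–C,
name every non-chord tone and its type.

The harmony at that moment is F major triad (F, A, C); B2 is not a chord tone.
It is approached by step down from C3 and left by step up to C3.
Step away and step back to the same note — a neighbor tone (lower neighbor).
The harmony at that moment is D dominant seventh chord (D, F#, A, C); C#3 is not a chord tone.
It is approached by step down from D3 and left by leap up to A3.
Step in, leap out — an escape tone.

B2 (beat 2) — neighbor tone; C#3 (beat 5) — escape tone.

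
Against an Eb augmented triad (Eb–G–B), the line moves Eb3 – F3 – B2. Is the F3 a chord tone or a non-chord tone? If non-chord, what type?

The harmony at that moment is Eb augmented triad (Eb, G, B); F3 is not a chord tone.
It is approached by step up from Eb3 and left by leap down to B2.
Step in, leap out — an escape tone.

Non-chord tone — an escape tone.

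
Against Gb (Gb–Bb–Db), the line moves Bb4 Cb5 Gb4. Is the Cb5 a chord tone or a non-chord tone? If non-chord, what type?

Non-chord tone — an escape tone.

The harmony at that moment is Gb major triad (Gb, Bb, Db); Cb5 is not a chord tone.
It is approached by step up from Bb4 and left by leap down to Gb4.
Step in, leap out — an escape tone.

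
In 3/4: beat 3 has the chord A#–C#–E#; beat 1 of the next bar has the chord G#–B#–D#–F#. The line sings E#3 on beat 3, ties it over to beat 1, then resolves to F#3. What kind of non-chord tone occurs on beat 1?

The harmony at that moment is G# dominant seventh chord (G#, B#, D#, F#); E#3 is not a chord tone.
It is held over (the same pitch as the preceding E#3) and left by step up to F#3.
Held over from the previous chord and resolving up by step — a retardation.

Retardation.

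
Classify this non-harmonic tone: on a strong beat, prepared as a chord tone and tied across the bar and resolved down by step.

Approach: by preparation — the pitch is first a chord tone, then held (tied or repeated) while the harmony changes under it. Departure: down by step. Metric position: strong.
A prepared dissonance that resolves downward by step — a suspension. (The same figure resolving upward would be a retardation.)

Suspension.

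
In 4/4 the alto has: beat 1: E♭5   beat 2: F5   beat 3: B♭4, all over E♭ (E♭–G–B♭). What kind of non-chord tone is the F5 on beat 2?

Escape tone.

The harmony at that moment is E♭ major triad (E♭, G, B♭); F5 is not a chord tone.
It is approached by step up from E♭5 and left by leap down to B♭4.
Step in, leap out, on a weak beat — an escape tone.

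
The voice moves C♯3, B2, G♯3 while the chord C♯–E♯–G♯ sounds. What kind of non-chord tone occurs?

B2 is an escape tone.

The harmony at that moment is C♯ major triad (C♯, E♯, G♯); B2 is not a chord tone.
It is approached by step down from C♯3 and left by leap up to G♯3.
Step in, leap out — an escape tone.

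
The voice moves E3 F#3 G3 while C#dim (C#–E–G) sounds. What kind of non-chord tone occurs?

The harmony at that moment is C# diminished triad (C#, E, G); F#3 is not a chord tone.
It is approached by step up from E3 and left by step up to G3.
Step in, step out in the same direction — a passing tone.

F#3 is a passing tone.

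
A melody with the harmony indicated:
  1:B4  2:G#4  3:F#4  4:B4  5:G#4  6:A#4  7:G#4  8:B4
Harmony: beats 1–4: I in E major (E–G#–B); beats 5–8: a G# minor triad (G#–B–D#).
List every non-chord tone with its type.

F#4 (beat 3) — escape tone; A#4 (beat 6) — neighbor tone.

The harmony at that moment is E major triad (E, G#, B); F#4 is not a chord tone.
It is approached by step down from G#4 and left by leap up to B4.
Step in, leap out — an escape tone.
The harmony at that moment is G# minor triad (G#, B, D#); A#4 is not a chord tone.
It is approached by step up from G#4 and left by step down to G#4.
Step away and step back to the same note — a neighbor tone (upper neighbor).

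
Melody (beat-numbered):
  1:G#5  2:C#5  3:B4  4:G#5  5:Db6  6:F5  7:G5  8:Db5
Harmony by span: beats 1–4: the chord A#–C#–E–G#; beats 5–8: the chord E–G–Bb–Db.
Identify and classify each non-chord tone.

B4 (beat 3) — escape tone; F5 (beat 6) — appoggiatura.

The harmony at that moment is A# half-diminished seventh chord (A#, C#, E, G#); B4 is not a chord tone.
It is approached by step down from C#5 and left by leap up to G#5.
Step in, leap out — an escape tone.
The harmony at that moment is E diminished seventh chord (E, G, Bb, Db); F5 is not a chord tone.
It is approached by leap down from Db6 and left by step up to G5.
Leap in, step out — an appoggiatura.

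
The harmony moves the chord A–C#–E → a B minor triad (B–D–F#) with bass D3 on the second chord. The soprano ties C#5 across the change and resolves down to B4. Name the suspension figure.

7–6 suspension.

At the second chord the bass is D3. The suspended C#5 lies a seventh above the bass; after resolving down by step to B4, the interval above the bass becomes a sixth.
Suspension figures are named by those two intervals: 7–6.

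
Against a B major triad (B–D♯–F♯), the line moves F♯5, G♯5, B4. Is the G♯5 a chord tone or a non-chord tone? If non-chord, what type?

Non-chord tone — an escape tone.

The harmony at that moment is B major triad (B, D♯, F♯); G♯5 is not a chord tone.
It is approached by step up from F♯5 and left by leap down to B4.
Step in, leap out — an escape tone.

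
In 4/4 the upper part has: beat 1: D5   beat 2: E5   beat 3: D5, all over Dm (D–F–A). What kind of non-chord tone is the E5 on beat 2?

The harmony at that moment is D minor triad (D, F, A); E5 is not a chord tone.
It is approached by step up from D5 and left by step down to D5.
Step away and step back to the same note — a neighbor tone (upper neighbor).

Upper neighbor tone.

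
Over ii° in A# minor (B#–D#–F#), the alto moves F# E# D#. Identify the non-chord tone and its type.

E# is a passing tone.

The harmony at that moment is B# diminished triad (B#, D#, F#); E# is not a chord tone.
It is approached by step down from F# and left by step down to D#.
Step in, step out in the same direction — a passing tone.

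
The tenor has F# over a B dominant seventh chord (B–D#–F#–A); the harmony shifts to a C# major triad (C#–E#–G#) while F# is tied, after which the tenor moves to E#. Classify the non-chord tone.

The harmony at that moment is C# major triad (C#, E#, G#); F# is not a chord tone.
It is held over (the same pitch as the preceding F#) and left by step down to E#.
Held over from the previous chord and resolving down by step — a suspension.

F# is a suspension.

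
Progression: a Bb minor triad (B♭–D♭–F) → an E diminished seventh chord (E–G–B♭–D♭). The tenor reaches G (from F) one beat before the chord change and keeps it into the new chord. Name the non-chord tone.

G is an anticipation.

The harmony at that moment is B♭ minor triad (B♭, D♭, F); G is not a chord tone.
It is approached by step up from F and then sustained as the same pitch into the next harmony.
Arriving early and becoming a chord tone when the harmony changes — an anticipation.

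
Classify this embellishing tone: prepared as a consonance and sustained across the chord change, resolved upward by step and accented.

Retardation.

Approach: by preparation — the pitch is first a chord tone, then held (tied or repeated) while the harmony changes under it. Departure: up by step. Metric position: strong.
A prepared dissonance that resolves upward by step — a retardation. (The same figure resolving downward would be a suspension.)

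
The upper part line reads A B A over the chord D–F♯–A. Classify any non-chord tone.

B is a neighbor tone.

The harmony at that moment is D major triad (D, F♯, A); B is not a chord tone.
It is approached by step up from A and left by step down to A.
Step away and step back to the same note — a neighbor tone (upper neighbor).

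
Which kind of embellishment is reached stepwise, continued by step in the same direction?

Passing tone.

Approach: by step. Departure: by step, continuing in the same direction.
Stepwise on both sides with no change of direction means the note fills in the space between two different chord tones — a passing tone. (Had it turned back to its starting note it would be a neighbor tone instead.)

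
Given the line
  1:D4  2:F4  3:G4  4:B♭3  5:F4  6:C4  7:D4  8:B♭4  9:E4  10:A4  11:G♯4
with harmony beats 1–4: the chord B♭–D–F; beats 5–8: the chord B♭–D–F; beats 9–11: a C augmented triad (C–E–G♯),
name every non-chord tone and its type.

The harmony at that moment is B♭ major triad (B♭, D, F); G4 is not a chord tone.
It is approached by step up from F4 and left by leap down to B♭3.
Step in, leap out — an escape tone.
The harmony at that moment is B♭ major triad (B♭, D, F); C4 is not a chord tone.
It is approached by leap down from F4 and left by step up to D4.
Leap in, step out — an appoggiatura.
The harmony at that moment is C augmented triad (C, E, G♯); A4 is not a chord tone.
It is approached by leap up from E4 and left by step down to G♯4.
Leap in, step out — an appoggiatura.

G4 (beat 3) — escape tone; C4 (beat 6) — appoggiatura; A4 (beat 10) — appoggiatura.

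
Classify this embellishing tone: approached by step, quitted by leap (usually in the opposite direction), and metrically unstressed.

Escape tone.

Approach: by step. Departure: by leap. Metric position: weak.
Step in, leap out, from a weak position — an escape tone (échappée). (It is the mirror image of the appoggiatura, which leaps in and steps out on a strong beat.)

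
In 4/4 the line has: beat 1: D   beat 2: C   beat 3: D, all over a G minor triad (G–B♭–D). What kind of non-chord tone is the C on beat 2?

Lower neighbor tone.

The harmony at that moment is G minor triad (G, B♭, D); C is not a chord tone.
It is approached by step down from D and left by step up to D.
Step away and step back to the same note — a neighbor tone (lower neighbor).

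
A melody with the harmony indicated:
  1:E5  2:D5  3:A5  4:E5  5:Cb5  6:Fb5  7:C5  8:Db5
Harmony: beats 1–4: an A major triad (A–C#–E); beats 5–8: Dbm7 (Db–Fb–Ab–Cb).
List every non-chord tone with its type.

D5 (beat 2) — escape tone; C5 (beat 7) — appoggiatura.

The harmony at that moment is A major triad (A, C#, E); D5 is not a chord tone.
It is approached by step down from E5 and left by leap up to A5.
Step in, leap out — an escape tone.
The harmony at that moment is Db minor seventh chord (Db, Fb, Ab, Cb); C5 is not a chord tone.
It is approached by leap down from Fb5 and left by step up to Db5.
Leap in, step out — an appoggiatura.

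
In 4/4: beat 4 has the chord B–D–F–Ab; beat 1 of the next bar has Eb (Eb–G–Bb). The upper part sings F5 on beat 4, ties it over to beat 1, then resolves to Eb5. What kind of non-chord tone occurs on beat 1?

Suspension.

The harmony at that moment is Eb major triad (Eb, G, Bb); F5 is not a chord tone.
It is held over (the same pitch as the preceding F5) and left by step down to Eb5.
Held over from the previous chord and resolving down by step — a suspension.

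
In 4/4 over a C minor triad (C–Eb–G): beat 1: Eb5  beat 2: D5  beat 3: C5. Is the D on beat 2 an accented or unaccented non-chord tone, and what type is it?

The harmony at that moment is C minor triad (C, Eb, G); D5 is not a chord tone.
It is approached by step down from Eb5 and left by step down to C5.
Step in, step out in the same direction — a passing tone.
It falls on a weak beat, so it is unaccented.

Unaccented passing tone.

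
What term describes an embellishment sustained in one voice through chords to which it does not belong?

Pedal tone.

Approach: none. Departure: none — a single pitch is sustained while the chords change around it, passing through harmonies that do not contain it.
No melodic motion at all; the dissonance is created entirely by the moving harmonies against the stationary note — a pedal tone (pedal point).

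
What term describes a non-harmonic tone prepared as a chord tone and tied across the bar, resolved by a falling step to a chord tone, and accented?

Suspension.

Approach: by preparation — the pitch is first a chord tone, then held (tied or repeated) while the harmony changes under it. Departure: down by step. Metric position: strong.
A prepared dissonance that resolves downward by step — a suspension. (The same figure resolving upward would be a retardation.)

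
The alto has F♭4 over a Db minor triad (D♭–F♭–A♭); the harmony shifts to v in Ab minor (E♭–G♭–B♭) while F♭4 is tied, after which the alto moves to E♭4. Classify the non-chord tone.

F♭4 is a suspension.

The harmony at that moment is E♭ minor triad (E♭, G♭, B♭); F♭4 is not a chord tone.
It is held over (the same pitch as the preceding F♭4) and left by step down to E♭4.
Held over from the previous chord and resolving down by step — a suspension.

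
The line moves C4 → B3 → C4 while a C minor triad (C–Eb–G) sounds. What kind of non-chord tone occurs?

B3 is a neighbor tone.

The harmony at that moment is C minor triad (C, Eb, G); B3 is not a chord tone.
It is approached by step down from C4 and left by step up to C4.
Step away and step back to the same note — a neighbor tone (lower neighbor).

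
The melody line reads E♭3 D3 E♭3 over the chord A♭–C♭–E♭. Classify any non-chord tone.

D3 is a neighbor tone.

The harmony at that moment is A♭ minor triad (A♭, C♭, E♭); D3 is not a chord tone.
It is approached by step down from E♭3 and left by step up to E♭3.
Step away and step back to the same note — a neighbor tone (lower neighbor).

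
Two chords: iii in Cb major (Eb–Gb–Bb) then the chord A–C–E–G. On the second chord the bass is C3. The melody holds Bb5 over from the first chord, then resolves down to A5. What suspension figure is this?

At the second chord the bass is C3. The suspended Bb5 lies a seventh above the bass; after resolving down by step to A5, the interval above the bass becomes a sixth.
Suspension figures are named by those two intervals: 7–6.

7–6 suspension.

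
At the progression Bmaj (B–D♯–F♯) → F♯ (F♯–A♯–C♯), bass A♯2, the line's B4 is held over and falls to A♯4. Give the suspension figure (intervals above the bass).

At the second chord the bass is A♯2. The suspended B4 lies a ninth above the bass; after resolving down by step to A♯4, the interval above the bass becomes an octave.
Suspension figures are named by those two intervals: 9–8.

9–8 suspension.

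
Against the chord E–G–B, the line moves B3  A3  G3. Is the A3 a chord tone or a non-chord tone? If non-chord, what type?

Non-chord tone — a passing tone.

The harmony at that moment is E minor triad (E, G, B); A3 is not a chord tone.
It is approached by step down from B3 and left by step down to G3.
Step in, step out in the same direction — a passing tone.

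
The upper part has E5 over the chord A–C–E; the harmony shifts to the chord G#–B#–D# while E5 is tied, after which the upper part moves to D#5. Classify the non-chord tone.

E5 is a suspension.

The harmony at that moment is G# major triad (G#, B#, D#); E5 is not a chord tone.
It is held over (the same pitch as the preceding E5) and left by step down to D#5.
Held over from the previous chord and resolving down by step — a suspension.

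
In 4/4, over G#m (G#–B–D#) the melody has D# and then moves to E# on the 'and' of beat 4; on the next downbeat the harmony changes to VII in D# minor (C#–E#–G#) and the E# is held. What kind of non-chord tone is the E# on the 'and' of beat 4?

Anticipation.

The harmony at that moment is G# minor triad (G#, B, D#); E# is not a chord tone.
It is approached by step up from D# and then sustained as the same pitch into the next harmony.
Arriving early and becoming a chord tone when the harmony changes — an anticipation.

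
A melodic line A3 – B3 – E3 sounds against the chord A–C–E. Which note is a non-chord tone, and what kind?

The harmony at that moment is A minor triad (A, C, E); B3 is not a chord tone.
It is approached by step up from A3 and left by leap down to E3.
Step in, leap out — an escape tone.

B3 is an escape tone.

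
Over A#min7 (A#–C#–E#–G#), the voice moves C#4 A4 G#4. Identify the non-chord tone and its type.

A4 is an appoggiatura.

The harmony at that moment is A# minor seventh chord (A#, C#, E#, G#); A4 is not a chord tone.
It is approached by leap up from C#4 and left by step down to G#4.
Leap in, step out — an appoggiatura.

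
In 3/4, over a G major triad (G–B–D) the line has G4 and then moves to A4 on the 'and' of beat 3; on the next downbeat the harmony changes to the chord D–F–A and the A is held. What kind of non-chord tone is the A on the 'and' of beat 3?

Anticipation.

The harmony at that moment is G major triad (G, B, D); A4 is not a chord tone.
It is approached by step up from G4 and then sustained as the same pitch into the next harmony.
Arriving early and becoming a chord tone when the harmony changes — an anticipation.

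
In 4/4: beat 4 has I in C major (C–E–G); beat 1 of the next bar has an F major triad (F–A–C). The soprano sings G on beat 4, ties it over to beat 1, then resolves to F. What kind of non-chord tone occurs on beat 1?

The harmony at that moment is F major triad (F, A, C); G is not a chord tone.
It is held over (the same pitch as the preceding G) and left by step down to F.
Held over from the previous chord and resolving down by step — a suspension.

Suspension.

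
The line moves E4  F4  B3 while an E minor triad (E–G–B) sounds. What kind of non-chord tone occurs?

The harmony at that moment is E minor triad (E, G, B); F4 is not a chord tone.
It is approached by step up from E4 and left by leap down to B3.
Step in, leap out — an escape tone.

F4 is an escape tone.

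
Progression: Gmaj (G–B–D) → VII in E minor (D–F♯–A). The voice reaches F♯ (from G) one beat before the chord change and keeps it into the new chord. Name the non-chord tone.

The harmony at that moment is G major triad (G, B, D); F♯ is not a chord tone.
It is approached by step down from G and then sustained as the same pitch into the next harmony.
Arriving early and becoming a chord tone when the harmony changes — an anticipation.

F♯ is an anticipation.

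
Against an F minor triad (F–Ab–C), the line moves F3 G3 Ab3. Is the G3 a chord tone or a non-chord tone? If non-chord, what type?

Non-chord tone — a passing tone.

The harmony at that moment is F minor triad (F, Ab, C); G3 is not a chord tone.
It is approached by step up from F3 and left by step up to Ab3.
Step in, step out in the same direction — a passing tone.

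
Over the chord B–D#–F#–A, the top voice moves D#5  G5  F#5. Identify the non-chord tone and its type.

The harmony at that moment is B dominant seventh chord (B, D#, F#, A); G5 is not a chord tone.
It is approached by leap up from D#5 and left by step down to F#5.
Leap in, step out — an appoggiatura.

G5 is an appoggiatura.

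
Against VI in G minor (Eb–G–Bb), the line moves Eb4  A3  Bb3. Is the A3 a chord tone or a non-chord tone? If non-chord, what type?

The harmony at that moment is Eb major triad (Eb, G, Bb); A3 is not a chord tone.
It is approached by leap down from Eb4 and left by step up to Bb3.
Leap in, step out — an appoggiatura.

Non-chord tone — an appoggiatura.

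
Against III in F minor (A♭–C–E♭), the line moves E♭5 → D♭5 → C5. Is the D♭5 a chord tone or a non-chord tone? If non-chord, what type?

Non-chord tone — a passing tone.

The harmony at that moment is A♭ major triad (A♭, C, E♭); D♭5 is not a chord tone.
It is approached by step down from E♭5 and left by step down to C5.
Step in, step out in the same direction — a passing tone.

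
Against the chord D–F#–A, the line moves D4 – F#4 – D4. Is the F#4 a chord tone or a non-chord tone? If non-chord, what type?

Chord tone (the third of D major triad).

D major triad contains D, F#, A; F# is the third, so it is a chord tone.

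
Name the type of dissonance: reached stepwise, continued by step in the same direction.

Approach: by step. Departure: by step, continuing in the same direction.
Stepwise on both sides with no change of direction means the note fills in the space between two different chord tones — a passing tone. (Had it turned back to its starting note it would be a neighbor tone instead.)

Passing tone.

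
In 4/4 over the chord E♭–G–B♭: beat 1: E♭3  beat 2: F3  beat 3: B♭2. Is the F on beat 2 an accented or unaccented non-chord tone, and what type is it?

Unaccented escape tone.

The harmony at that moment is E♭ major triad (E♭, G, B♭); F3 is not a chord tone.
It is approached by step up from E♭3 and left by leap down to B♭2.
Step in, leap out — an escape tone.
It falls on a weak beat, so it is unaccented.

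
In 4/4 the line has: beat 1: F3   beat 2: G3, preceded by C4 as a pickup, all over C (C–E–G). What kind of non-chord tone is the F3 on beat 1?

Appoggiatura.

The harmony at that moment is C major triad (C, E, G); F3 is not a chord tone.
It is approached by leap down from C4 and left by step up to G3.
Leap in, step out, metrically accented — an appoggiatura.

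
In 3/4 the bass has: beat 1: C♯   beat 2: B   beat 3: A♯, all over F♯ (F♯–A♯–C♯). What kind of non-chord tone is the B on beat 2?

Passing tone.

The harmony at that moment is F♯ major triad (F♯, A♯, C♯); B is not a chord tone.
It is approached by step down from C♯ and left by step down to A♯.
Step in, step out in the same direction — a passing tone.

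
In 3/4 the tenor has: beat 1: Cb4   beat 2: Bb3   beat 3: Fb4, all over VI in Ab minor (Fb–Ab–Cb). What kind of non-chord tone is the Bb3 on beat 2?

The harmony at that moment is Fb major triad (Fb, Ab, Cb); Bb3 is not a chord tone.
It is approached by step down from Cb4 and left by leap up to Fb4.
Step in, leap out, on a weak beat — an escape tone.

Escape tone.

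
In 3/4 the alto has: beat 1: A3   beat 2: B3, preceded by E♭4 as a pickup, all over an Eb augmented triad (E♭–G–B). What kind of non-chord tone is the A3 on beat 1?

The harmony at that moment is E♭ augmented triad (E♭, G, B); A3 is not a chord tone.
It is approached by leap down from E♭4 and left by step up to B3.
Leap in, step out, metrically accented — an appoggiatura.

Appoggiatura.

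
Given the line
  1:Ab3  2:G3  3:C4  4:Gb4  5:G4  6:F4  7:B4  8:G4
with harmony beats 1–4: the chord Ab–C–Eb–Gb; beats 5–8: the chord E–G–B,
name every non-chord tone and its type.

The harmony at that moment is Ab dominant seventh chord (Ab, C, Eb, Gb); G3 is not a chord tone.
It is approached by step down from Ab3 and left by leap up to C4.
Step in, leap out — an escape tone.
The harmony at that moment is E minor triad (E, G, B); F4 is not a chord tone.
It is approached by step down from G4 and left by leap up to B4.
Step in, leap out — an escape tone.

G3 (beat 2) — escape tone; F4 (beat 6) — escape tone.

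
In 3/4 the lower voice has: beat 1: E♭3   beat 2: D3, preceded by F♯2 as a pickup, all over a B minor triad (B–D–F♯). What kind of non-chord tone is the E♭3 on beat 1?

Appoggiatura.

The harmony at that moment is B minor triad (B, D, F♯); E♭3 is not a chord tone.
It is approached by leap up from F♯2 and left by step down to D3.
Leap in, step out, metrically accented — an appoggiatura.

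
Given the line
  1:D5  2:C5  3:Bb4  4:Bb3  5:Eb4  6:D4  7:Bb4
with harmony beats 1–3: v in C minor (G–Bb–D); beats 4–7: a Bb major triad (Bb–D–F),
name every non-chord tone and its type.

C5 (beat 2) — passing tone; Eb4 (beat 5) — appoggiatura.

The harmony at that moment is G minor triad (G, Bb, D); C5 is not a chord tone.
It is approached by step down from D5 and left by step down to Bb4.
Step in, step out in the same direction — a passing tone.
The harmony at that moment is Bb major triad (Bb, D, F); Eb4 is not a chord tone.
It is approached by leap up from Bb3 and left by step down to D4.
Leap in, step out — an appoggiatura.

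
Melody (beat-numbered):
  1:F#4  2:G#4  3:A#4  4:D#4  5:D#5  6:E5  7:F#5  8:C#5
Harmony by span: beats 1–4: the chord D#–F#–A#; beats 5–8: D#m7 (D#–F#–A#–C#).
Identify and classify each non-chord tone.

G#4 (beat 2) — passing tone; E5 (beat 6) — passing tone.

The harmony at that moment is D# minor triad (D#, F#, A#); G#4 is not a chord tone.
It is approached by step up from F#4 and left by step up to A#4.
Step in, step out in the same direction — a passing tone.
The harmony at that moment is D# minor seventh chord (D#, F#, A#, C#); E5 is not a chord tone.
It is approached by step up from D#5 and left by step up to F#5.
Step in, step out in the same direction — a passing tone.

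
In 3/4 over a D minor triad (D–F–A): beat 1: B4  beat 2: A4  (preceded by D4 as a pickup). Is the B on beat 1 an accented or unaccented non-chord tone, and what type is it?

The harmony at that moment is D minor triad (D, F, A); B4 is not a chord tone.
It is approached by leap up from D4 and left by step down to A4.
Leap in, step out — an appoggiatura.
It falls on the downbeat, so it is accented.

Accented appoggiatura.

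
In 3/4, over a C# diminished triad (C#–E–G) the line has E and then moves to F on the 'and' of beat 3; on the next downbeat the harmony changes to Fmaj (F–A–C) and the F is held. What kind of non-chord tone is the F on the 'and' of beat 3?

Anticipation.

The harmony at that moment is C# diminished triad (C#, E, G); F is not a chord tone.
It is approached by step up from E and then sustained as the same pitch into the next harmony.
Arriving early and becoming a chord tone when the harmony changes — an anticipation.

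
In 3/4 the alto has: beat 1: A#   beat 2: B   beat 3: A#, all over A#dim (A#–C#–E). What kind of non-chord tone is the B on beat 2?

The harmony at that moment is A# diminished triad (A#, C#, E); B is not a chord tone.
It is approached by step up from A# and left by step down to A#.
Step away and step back to the same note — a neighbor tone (upper neighbor).

Upper neighbor tone.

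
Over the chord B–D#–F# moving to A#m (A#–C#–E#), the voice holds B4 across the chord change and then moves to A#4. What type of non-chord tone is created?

The harmony at that moment is A# minor triad (A#, C#, E#); B4 is not a chord tone.
It is held over (the same pitch as the preceding B4) and left by step down to A#4.
Held over from the previous chord and resolving down by step — a suspension.

B4 is a suspension.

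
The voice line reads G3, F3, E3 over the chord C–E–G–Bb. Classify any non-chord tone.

The harmony at that moment is C dominant seventh chord (C, E, G, Bb); F3 is not a chord tone.
It is approached by step down from G3 and left by step down to E3.
Step in, step out in the same direction — a passing tone.

F3 is a passing tone.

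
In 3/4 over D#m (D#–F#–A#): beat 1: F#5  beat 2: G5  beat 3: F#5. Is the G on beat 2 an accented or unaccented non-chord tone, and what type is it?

Unaccented neighbor tone.

The harmony at that moment is D# minor triad (D#, F#, A#); G5 is not a chord tone.
It is approached by step up from F#5 and left by step down to F#5.
Step away and step back to the same note — a neighbor tone (upper neighbor).
It falls on a weak beat, so it is unaccented.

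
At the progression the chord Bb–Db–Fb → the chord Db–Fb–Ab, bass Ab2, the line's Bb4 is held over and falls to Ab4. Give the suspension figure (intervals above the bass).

At the second chord the bass is Ab2. The suspended Bb4 lies a ninth above the bass; after resolving down by step to Ab4, the interval above the bass becomes an octave.
Suspension figures are named by those two intervals: 9–8.

9–8 suspension.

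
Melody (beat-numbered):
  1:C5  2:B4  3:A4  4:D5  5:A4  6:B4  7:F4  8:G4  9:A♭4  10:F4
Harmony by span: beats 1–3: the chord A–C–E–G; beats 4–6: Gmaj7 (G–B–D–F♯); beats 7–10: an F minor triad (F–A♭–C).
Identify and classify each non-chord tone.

B4 (beat 2) — passing tone; A4 (beat 5) — appoggiatura; G4 (beat 8) — passing tone.

The harmony at that moment is A minor seventh chord (A, C, E, G); B4 is not a chord tone.
It is approached by step down from C5 and left by step down to A4.
Step in, step out in the same direction — a passing tone.
The harmony at that moment is G major seventh chord (G, B, D, F♯); A4 is not a chord tone.
It is approached by leap down from D5 and left by step up to B4.
Leap in, step out — an appoggiatura.
The harmony at that moment is F minor triad (F, A♭, C); G4 is not a chord tone.
It is approached by step up from F4 and left by step up to A♭4.
Step in, step out in the same direction — a passing tone.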